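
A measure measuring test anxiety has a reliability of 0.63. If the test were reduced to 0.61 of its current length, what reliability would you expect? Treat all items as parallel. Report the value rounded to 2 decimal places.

r_new = (0.61 × 0.63) / (1 + (0.61 − 1) × 0.63)
r_new = 0.3843 / 0.7543 ≈ 0.5095

0.51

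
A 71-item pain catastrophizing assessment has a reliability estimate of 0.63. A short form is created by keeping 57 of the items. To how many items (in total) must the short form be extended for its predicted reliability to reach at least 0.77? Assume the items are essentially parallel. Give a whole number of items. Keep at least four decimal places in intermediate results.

Short-form reliability: n = 57/71 = 0.8028; r_57 = n·r/(1+(n−1)r) ≈ 0.5775
Length factor from the short form to reach 0.77: n' = 0.77(1 − 0.5775) / [0.5775(1 − 0.77)] ≈ 2.4493
Total items = 2.4493 × 57 = 139.61, rounded up to 140.

140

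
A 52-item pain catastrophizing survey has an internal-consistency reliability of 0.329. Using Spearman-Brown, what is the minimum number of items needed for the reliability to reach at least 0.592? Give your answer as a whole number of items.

154

n = 0.592(1 − 0.329) / [0.329(1 − 0.592)]
n = 0.397232 / 0.134232 ≈ 2.9593
2.9593 × 52 = 153.88 → 154 items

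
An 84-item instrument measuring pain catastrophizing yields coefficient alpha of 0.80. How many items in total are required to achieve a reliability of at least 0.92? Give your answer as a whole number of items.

n = 0.92 × (1 − 0.80) / [ 0.80 × (1 − 0.92) ]
n = 0.1840 / 0.0640 ≈ 2.8750
Items needed = n × 84 = 2.8750 × 84 ≈ 241.50 → round up to 242

242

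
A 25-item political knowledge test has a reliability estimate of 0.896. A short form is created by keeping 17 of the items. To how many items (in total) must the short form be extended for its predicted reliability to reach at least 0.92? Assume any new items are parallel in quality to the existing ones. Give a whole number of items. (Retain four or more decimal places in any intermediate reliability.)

First, r for the 17-item form: n = 17/25 = 0.6800, so r_17 = 0.6800·0.896/(1 + (0.6800 − 1)·0.896) = 0.8542
Length factor from the short form to reach 0.92: n' = 0.92(1 − 0.8542) / [0.8542(1 − 0.92)] ≈ 1.9629
Items = 1.9629 × 17 ≈ 33.37 → 34

34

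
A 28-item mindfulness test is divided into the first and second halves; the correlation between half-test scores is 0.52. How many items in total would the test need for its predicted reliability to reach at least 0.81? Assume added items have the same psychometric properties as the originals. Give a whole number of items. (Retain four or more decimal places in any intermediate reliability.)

56

Corrected full-test reliability: r_full = 2 × 0.52 / (1 + 0.52) ≈ 0.6842
Solve Spearman-Brown for n: n = 0.81(1 − 0.6842) / [0.6842(1 − 0.81)] = 1.9677
Items = 1.9677 × 28 ≈ 55.10 → 56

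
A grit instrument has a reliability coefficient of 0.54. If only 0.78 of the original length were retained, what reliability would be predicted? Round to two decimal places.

r_new = 0.78·0.54 / [1 + (0.78 − 1)·0.54]
     = 0.4212 / 0.8812 = 0.4780

0.48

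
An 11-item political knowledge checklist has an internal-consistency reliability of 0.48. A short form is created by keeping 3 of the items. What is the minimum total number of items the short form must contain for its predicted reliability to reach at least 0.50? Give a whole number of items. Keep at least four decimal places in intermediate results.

Short-form reliability: n = 3/11 = 0.2727; r_3 = n·r/(1+(n−1)r) ≈ 0.2011
Then solve for n' with r_old = 0.2011, r_target = 0.50: n' = 0.50(1 − 0.2011)/[0.2011(1 − 0.50)] = 3.9727
Total items = 3.9727 × 3 = 11.92, rounded up to 12.

12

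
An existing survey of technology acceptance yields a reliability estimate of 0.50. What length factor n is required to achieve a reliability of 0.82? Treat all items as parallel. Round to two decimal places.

4.56

Spearman-Brown solved for the length factor n:
n = r*(1 − r) / [ r (1 − r*) ]
n = 0.82 × (1 − 0.50) / [ 0.50 × (1 − 0.82) ]
  = 0.4100 / 0.0900 = 4.5556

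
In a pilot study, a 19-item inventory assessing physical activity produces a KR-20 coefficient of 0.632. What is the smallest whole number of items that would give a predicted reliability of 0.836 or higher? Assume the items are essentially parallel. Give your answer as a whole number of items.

n = 0.836 × (1 − 0.632) / [ 0.632 × (1 − 0.836) ]
n = 0.307648 / 0.103648 ≈ 2.9682
So the test needs 2.9682 × 19 ≈ 56.40 items; rounding up, 57.

57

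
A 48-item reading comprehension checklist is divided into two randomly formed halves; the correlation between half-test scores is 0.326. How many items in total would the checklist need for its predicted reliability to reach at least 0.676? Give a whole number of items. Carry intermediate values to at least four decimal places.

Corrected full-test reliability: r_full = 2 × 0.326 / (1 + 0.326) ≈ 0.4917
Solve Spearman-Brown for n: n = 0.676(1 − 0.4917) / [0.4917(1 − 0.676)] = 2.1569
Items = 2.1569 × 48 ≈ 103.53 → 104

104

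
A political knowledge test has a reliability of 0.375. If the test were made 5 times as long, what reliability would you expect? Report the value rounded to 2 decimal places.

0.75

Apply the Spearman-Brown prophecy formula, r' = nr / [1 + (n − 1)r]:
r_new = 5·0.375 / [1 + (5 − 1)·0.375]
     = 1.8750 / 2.5000 = 0.7500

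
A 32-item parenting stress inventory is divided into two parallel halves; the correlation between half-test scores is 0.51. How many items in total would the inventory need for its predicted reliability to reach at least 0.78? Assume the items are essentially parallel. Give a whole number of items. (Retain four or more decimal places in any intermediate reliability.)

55

r_full = 2(0.51)/(1 + 0.51) = 0.6755
n = r_tgt(1 − r_full) / [r_full(1 − r_tgt)] = 0.78 × 0.3245 / (0.6755 × 0.22) ≈ 1.7032
Required items = 1.7032 × 32 = 54.50, so 55 items.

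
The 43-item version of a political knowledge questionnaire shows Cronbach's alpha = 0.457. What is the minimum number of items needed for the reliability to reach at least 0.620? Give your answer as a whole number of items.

n = 0.620(1 − 0.457) / [0.457(1 − 0.620)]
n = 0.336660 / 0.173660 ≈ 1.9386
1.9386 × 43 = 83.36 → 84 items

84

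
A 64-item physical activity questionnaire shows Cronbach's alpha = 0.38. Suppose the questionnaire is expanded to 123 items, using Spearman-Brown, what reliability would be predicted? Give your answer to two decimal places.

0.54

n = 123/64 = 1.9219
r_new = (1.9219 × 0.38) / (1 + (1.9219 − 1) × 0.38)
     = 0.7303 / 1.3503 = 0.5408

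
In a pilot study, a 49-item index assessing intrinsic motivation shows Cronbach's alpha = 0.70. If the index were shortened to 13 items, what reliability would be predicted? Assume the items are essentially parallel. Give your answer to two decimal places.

The new length is 13/49 = 0.2653 times the old.
Apply the Spearman-Brown prophecy formula, r' = nr / [1 + (n − 1)r]:
r_new = 0.2653·0.70 / [1 + (0.2653 − 1)·0.70]
     = 0.1857 / 0.4857 = 0.3823

0.38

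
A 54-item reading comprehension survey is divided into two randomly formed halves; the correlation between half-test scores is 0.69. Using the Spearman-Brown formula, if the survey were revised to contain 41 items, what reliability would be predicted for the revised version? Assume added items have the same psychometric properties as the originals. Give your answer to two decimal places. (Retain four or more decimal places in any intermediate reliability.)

First correct the split-half correlation to full-test reliability: r_full = 2 × 0.69 / (1 + 0.69) ≈ 0.8166
Length factor from 54 to 41 items: n = 41/54 = 0.7593
r_new = n·r_full / (1 + (n − 1)·r_full) = 0.6200 / 0.8034 ≈ 0.7717

0.77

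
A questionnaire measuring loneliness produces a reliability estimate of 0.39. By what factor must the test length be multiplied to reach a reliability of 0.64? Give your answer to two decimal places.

2.78

Spearman-Brown solved for the length factor n:
n = r_target (1 − r_old) / [ r_old (1 − r_target) ]
n = 0.64(1 − 0.39) / [0.39(1 − 0.64)]
  = 0.3904 / 0.1404 = 2.7806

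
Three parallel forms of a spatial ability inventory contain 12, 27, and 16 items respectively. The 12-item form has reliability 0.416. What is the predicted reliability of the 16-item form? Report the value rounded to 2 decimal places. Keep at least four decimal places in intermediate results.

Only the ratio of lengths matters: n = 16/12 = 1.3333
r_{16} = n·r / (1 + (n − 1)·r) = 0.5547 / 1.1387 ≈ 0.4871

0.49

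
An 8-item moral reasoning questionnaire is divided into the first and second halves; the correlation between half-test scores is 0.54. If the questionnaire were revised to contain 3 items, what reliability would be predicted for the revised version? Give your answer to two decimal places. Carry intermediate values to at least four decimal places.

0.47

Spearman-Brown correction (n = 2): r_full = 2·0.54/(1 + 0.54) = 0.7013
Then adjust to 3 items: n = 3/8 = 0.3750
r_new = n·r_full / (1 + (n − 1)·r_full) = 0.2630 / 0.5617 ≈ 0.4682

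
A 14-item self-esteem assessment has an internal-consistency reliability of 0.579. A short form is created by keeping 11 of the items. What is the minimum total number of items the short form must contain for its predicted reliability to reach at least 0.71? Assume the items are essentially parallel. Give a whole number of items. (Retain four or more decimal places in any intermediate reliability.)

Short-form reliability: n = 11/14 = 0.7857; r_11 = n·r/(1+(n−1)r) ≈ 0.5194
Length factor from the short form to reach 0.71: n' = 0.71(1 − 0.5194) / [0.5194(1 − 0.71)] ≈ 2.2654
Items = 2.2654 × 11 ≈ 24.92 → 25

25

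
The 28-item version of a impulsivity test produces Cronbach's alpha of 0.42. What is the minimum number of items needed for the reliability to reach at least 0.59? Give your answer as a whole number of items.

n = 0.59(1 − 0.42) / [0.42(1 − 0.59)]
n = 0.3422 / 0.1722 ≈ 1.9872
1.9872 × 28 = 55.64 → 56 items

56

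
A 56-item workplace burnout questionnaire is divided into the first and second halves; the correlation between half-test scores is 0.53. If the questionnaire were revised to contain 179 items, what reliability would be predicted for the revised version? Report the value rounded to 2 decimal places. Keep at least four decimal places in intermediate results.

0.88

Spearman-Brown correction (n = 2): r_full = 2·0.53/(1 + 0.53) = 0.6928
Length factor from 56 to 179 items: n = 179/56 = 3.1964
r_new = n·r_full / (1 + (n − 1)·r_full) = 2.2145 / 2.5217 ≈ 0.8782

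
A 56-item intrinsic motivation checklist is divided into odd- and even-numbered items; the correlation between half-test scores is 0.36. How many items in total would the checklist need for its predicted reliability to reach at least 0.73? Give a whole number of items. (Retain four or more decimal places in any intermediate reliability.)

Corrected full-test reliability: r_full = 2 × 0.36 / (1 + 0.36) ≈ 0.5294
Solve Spearman-Brown for n: n = 0.73(1 − 0.5294) / [0.5294(1 − 0.73)] = 2.4034
Items = 2.4034 × 56 ≈ 134.59 → 135

135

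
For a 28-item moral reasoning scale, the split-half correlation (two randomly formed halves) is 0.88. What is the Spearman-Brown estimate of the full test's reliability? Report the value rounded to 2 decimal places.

The full test is twice the length of either half (n = 2).
r_full = 2(0.88) / (1 + 0.88)
       = 1.7600 / 1.8800 = 0.9362

0.94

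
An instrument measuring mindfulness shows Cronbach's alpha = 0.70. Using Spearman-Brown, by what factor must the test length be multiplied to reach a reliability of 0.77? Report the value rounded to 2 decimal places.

1.43

n = 0.77(1 − 0.70) / [0.70(1 − 0.77)]
n = 0.2310 / 0.1610 ≈ 1.4348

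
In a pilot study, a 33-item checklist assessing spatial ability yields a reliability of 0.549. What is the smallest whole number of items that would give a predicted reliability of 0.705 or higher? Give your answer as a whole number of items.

Spearman-Brown solved for the length factor n:
n = r*(1 − r) / [ r (1 − r*) ]
n = 0.705(1 − 0.549) / [0.549(1 − 0.705)]
n = 0.317955 / 0.161955 ≈ 1.9632
1.9632 × 33 = 64.79 → 65 items

65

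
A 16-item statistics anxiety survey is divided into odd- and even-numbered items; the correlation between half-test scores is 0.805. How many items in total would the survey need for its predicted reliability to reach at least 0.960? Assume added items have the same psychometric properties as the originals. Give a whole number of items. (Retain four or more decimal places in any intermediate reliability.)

47

Corrected full-test reliability: r_full = 2 × 0.805 / (1 + 0.805) ≈ 0.8920
Solve Spearman-Brown for n: n = 0.960(1 − 0.8920) / [0.8920(1 − 0.960)] = 2.9058
Required items = 2.9058 × 16 = 46.49, so 47 items.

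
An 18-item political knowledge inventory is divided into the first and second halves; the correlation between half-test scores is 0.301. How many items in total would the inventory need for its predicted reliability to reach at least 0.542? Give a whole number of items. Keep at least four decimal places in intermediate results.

25

r_full = 2(0.301)/(1 + 0.301) = 0.4627
n = r_tgt(1 − r_full) / [r_full(1 − r_tgt)] = 0.542 × 0.5373 / (0.4627 × 0.458) ≈ 1.3742
Items = 1.3742 × 18 ≈ 24.74 → 25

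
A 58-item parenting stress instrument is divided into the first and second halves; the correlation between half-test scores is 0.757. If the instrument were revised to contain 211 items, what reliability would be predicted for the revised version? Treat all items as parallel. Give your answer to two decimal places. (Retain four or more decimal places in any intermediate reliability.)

0.96

Full-test reliability from the split-half r: r_full = 2(0.757)/(1 + 0.757) = 0.8617
Then adjust to 211 items: n = 211/58 = 3.6379
r_new = n·r_full / (1 + (n − 1)·r_full) = 3.1348 / 3.2731 ≈ 0.9577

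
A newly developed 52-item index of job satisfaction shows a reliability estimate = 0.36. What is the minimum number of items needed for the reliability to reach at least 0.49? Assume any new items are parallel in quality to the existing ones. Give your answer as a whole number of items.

89

n = 0.49(1 − 0.36) / [0.36(1 − 0.49)]
n = 0.3136 / 0.1836 ≈ 1.7081
1.7081 × 52 = 88.82 → 89 items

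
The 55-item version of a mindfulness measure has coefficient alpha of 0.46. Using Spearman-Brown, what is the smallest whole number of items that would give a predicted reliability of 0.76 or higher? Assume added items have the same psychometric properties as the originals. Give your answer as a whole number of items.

205

Invert Spearman-Brown to solve for n:
n = r_target (1 − r_old) / [ r_old (1 − r_target) ]
n = [0.76 × 0.54] / [0.46 × 0.24]
n = 0.4104 / 0.1104 ≈ 3.7174
Items needed = n × 55 = 3.7174 × 55 ≈ 204.46 → round up to 205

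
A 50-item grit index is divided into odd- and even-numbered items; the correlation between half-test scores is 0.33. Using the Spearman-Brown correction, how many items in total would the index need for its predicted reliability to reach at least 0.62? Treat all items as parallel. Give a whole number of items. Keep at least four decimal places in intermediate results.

r_full = 2(0.33)/(1 + 0.33) = 0.4962
Solve Spearman-Brown for n: n = 0.62(1 − 0.4962) / [0.4962(1 − 0.62)] = 1.6566
Items = 1.6566 × 50 ≈ 82.83 → 83

83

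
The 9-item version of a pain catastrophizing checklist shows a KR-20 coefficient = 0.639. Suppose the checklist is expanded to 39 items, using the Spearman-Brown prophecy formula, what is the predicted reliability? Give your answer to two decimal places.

0.88

The new length is 39/9 = 4.3333 times the old.
r_new = (4.3333 × 0.639) / (1 + (4.3333 − 1) × 0.639)
     = 2.7690 / 3.1300 = 0.8847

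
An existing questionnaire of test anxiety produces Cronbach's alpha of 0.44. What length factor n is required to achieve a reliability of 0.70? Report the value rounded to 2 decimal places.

2.97

Invert Spearman-Brown to solve for n:
n = r_target (1 − r_old) / [ r_old (1 − r_target) ]
n = 0.70 × (1 − 0.44) / [ 0.44 × (1 − 0.70) ]
  = 0.3920 / 0.1320 = 2.9697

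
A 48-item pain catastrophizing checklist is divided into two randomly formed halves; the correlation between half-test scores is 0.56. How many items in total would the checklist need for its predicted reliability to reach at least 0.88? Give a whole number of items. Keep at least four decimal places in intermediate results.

139

r_full = 2(0.56)/(1 + 0.56) = 0.7179
n = r_tgt(1 − r_full) / [r_full(1 − r_tgt)] = 0.88 × 0.2821 / (0.7179 × 0.12) ≈ 2.8816
Items = 2.8816 × 48 ≈ 138.32 → 139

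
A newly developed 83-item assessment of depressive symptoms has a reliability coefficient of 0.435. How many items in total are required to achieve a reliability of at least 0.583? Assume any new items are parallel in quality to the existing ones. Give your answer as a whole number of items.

Invert Spearman-Brown to solve for n:
n = r_target (1 − r_old) / [ r_old (1 − r_target) ]
n = 0.583(1 − 0.435) / [0.435(1 − 0.583)]
  = 0.329395 / 0.181395 = 1.8159
So the test needs 1.8159 × 83 ≈ 150.72 items; rounding up, 151.

151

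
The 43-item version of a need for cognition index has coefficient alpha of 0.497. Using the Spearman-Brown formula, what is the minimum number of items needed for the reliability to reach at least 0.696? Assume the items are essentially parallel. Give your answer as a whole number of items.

100

n = 0.696 × (1 − 0.497) / [ 0.497 × (1 − 0.696) ]
  = 0.350088 / 0.151088 = 2.3171
2.3171 × 43 = 99.64 → 100 items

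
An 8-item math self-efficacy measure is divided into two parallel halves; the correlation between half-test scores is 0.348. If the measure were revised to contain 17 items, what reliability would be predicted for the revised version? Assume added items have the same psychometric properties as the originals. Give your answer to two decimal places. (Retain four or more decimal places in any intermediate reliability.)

0.69

Full-test reliability from the split-half r: r_full = 2(0.348)/(1 + 0.348) = 0.5163
Length factor from 8 to 17 items: n = 17/8 = 2.1250
r_new = n·r_full / (1 + (n − 1)·r_full) = 1.0971 / 1.5808 ≈ 0.6940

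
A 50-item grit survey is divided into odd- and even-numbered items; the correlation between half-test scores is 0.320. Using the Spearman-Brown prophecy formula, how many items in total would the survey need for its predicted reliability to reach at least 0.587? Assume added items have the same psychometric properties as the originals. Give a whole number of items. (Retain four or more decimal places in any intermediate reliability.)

76

Corrected full-test reliability: r_full = 2 × 0.320 / (1 + 0.320) ≈ 0.4848
Solve Spearman-Brown for n: n = 0.587(1 − 0.4848) / [0.4848(1 − 0.587)] = 1.5104
Required items = 1.5104 × 50 = 75.52, so 76 items.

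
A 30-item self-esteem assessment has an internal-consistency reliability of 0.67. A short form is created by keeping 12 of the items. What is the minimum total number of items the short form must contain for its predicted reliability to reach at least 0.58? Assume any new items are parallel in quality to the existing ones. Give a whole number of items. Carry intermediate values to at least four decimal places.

21

Short-form reliability: n = 12/30 = 0.4000; r_12 = n·r/(1+(n−1)r) ≈ 0.4482
Length factor from the short form to reach 0.58: n' = 0.58(1 − 0.4482) / [0.4482(1 − 0.58)] ≈ 1.7002
Items = 1.7002 × 12 ≈ 20.40 → 21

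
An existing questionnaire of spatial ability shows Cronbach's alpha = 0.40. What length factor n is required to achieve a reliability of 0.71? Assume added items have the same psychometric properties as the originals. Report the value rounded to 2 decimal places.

Rearranging the Spearman-Brown formula for n,
n = r_target (1 − r_old) / [ r_old (1 − r_target) ]
n = 0.71 × (1 − 0.40) / [ 0.40 × (1 − 0.71) ]
n = 0.4260 / 0.1160 ≈ 3.6724

3.67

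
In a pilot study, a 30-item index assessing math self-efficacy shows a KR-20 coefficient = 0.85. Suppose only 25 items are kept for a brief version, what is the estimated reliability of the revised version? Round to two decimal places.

0.83

Length ratio n = 25/30 = 0.8333
Spearman-Brown: r_new = n·r / (1 + (n − 1)·r)
r_new = 0.8333·0.85 / [1 + (0.8333 − 1)·0.85]
     = 0.7083 / 0.8583 = 0.8252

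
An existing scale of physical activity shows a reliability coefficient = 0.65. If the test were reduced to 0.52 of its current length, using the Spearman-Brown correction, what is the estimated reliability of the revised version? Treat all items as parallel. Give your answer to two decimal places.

0.49

By Spearman-Brown, r_new = n r / (1 + (n − 1) r).
r_new = (0.52 × 0.65) / (1 + (0.52 − 1) × 0.65)
r_new = 0.3380 / 0.6880 ≈ 0.4913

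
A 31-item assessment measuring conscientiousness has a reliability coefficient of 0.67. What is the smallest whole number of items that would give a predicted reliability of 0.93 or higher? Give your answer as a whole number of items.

203

n = 0.93 × (1 − 0.67) / [ 0.67 × (1 − 0.93) ]
  = 0.3069 / 0.0469 = 6.5437
Items needed = n × 31 = 6.5437 × 31 ≈ 202.85 → round up to 203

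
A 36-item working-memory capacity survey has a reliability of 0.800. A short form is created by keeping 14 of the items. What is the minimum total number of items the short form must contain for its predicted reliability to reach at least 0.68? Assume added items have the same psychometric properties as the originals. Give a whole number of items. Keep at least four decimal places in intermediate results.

20

Short-form reliability: n = 14/36 = 0.3889; r_14 = n·r/(1+(n−1)r) ≈ 0.6087
Then solve for n' with r_old = 0.6087, r_target = 0.68: n' = 0.68(1 − 0.6087)/[0.6087(1 − 0.68)] = 1.3660
Total items = 1.3660 × 14 = 19.12, rounded up to 20.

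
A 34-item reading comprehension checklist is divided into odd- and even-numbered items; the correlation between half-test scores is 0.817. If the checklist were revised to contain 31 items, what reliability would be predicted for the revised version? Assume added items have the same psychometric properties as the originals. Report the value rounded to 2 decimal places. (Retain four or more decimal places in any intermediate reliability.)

0.89

Spearman-Brown correction (n = 2): r_full = 2·0.817/(1 + 0.817) = 0.8993
Length factor from 34 to 31 items: n = 31/34 = 0.9118
r_new = n·r_full / (1 + (n − 1)·r_full) = 0.8200 / 0.9207 ≈ 0.8906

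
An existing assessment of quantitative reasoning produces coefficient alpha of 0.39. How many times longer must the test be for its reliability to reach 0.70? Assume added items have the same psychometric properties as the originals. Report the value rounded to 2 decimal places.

3.65

n = 0.70(1 − 0.39) / [0.39(1 − 0.70)]
  = 0.4270 / 0.1170 = 3.6496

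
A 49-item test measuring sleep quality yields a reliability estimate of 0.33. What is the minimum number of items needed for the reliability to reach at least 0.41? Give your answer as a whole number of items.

70

Spearman-Brown solved for the length factor n:
n = r*(1 − r) / [ r (1 − r*) ]
n = 0.41(1 − 0.33) / [0.33(1 − 0.41)]
  = 0.2747 / 0.1947 = 1.4109
Items needed = n × 49 = 1.4109 × 49 ≈ 69.13 → round up to 70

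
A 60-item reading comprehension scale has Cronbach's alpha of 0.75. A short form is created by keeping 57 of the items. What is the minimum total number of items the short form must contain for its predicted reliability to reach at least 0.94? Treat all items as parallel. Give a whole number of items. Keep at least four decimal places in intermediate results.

First, r for the 57-item form: n = 57/60 = 0.9500, so r_57 = 0.9500·0.75/(1 + (0.9500 − 1)·0.75) = 0.7403
Then solve for n' with r_old = 0.7403, r_target = 0.94: n' = 0.94(1 − 0.7403)/[0.7403(1 − 0.94)] = 5.4959
Items = 5.4959 × 57 ≈ 313.27 → 314

314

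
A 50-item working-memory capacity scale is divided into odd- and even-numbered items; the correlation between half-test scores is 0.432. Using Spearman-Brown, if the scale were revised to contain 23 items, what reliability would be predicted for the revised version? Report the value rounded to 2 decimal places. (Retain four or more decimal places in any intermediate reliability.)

Full-test reliability from the split-half r: r_full = 2(0.432)/(1 + 0.432) = 0.6034
Then adjust to 23 items: n = 23/50 = 0.4600
r_new = n·r_full / (1 + (n − 1)·r_full) = 0.2776 / 0.6742 ≈ 0.4117

0.41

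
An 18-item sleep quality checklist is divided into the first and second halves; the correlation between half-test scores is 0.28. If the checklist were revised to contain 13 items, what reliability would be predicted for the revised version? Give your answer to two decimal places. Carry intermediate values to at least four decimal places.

First correct the split-half correlation to full-test reliability: r_full = 2 × 0.28 / (1 + 0.28) ≈ 0.4375
Then adjust to 13 items: n = 13/18 = 0.7222
r_new = n·r_full / (1 + (n − 1)·r_full) = 0.3160 / 0.8785 ≈ 0.3597

0.36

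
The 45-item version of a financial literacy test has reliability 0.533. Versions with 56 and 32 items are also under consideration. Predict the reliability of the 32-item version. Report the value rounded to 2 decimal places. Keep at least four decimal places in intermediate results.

The 56-item form is not needed; work directly from the 45-item form with n = 32/45 = 0.7111.
r_{32} = n·r / (1 + (n − 1)·r) = 0.3790 / 0.8460 ≈ 0.4480

0.45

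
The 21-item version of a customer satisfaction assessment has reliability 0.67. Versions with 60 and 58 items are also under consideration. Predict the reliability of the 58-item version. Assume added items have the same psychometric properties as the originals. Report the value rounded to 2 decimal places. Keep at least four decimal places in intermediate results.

The 60-item form is not needed; work directly from the 21-item form with n = 58/21 = 2.7619.
r_{58} = n·r / (1 + (n − 1)·r) = 1.8505 / 2.1805 ≈ 0.8487

0.85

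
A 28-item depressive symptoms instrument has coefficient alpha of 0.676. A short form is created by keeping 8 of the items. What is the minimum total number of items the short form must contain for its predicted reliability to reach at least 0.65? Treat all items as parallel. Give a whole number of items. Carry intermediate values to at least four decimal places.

Short-form reliability: n = 8/28 = 0.2857; r_8 = n·r/(1+(n−1)r) ≈ 0.3735
Length factor from the short form to reach 0.65: n' = 0.65(1 − 0.3735) / [0.3735(1 − 0.65)] ≈ 3.1151
Total items = 3.1151 × 8 = 24.92, rounded up to 25.

25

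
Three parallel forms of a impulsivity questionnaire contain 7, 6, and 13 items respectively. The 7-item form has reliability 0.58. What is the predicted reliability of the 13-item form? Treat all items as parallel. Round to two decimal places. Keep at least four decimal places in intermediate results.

Only the ratio of lengths matters: n = 13/7 = 1.8571
r_{13} = n·r / (1 + (n − 1)·r) = 1.0771 / 1.4971 ≈ 0.7195

0.72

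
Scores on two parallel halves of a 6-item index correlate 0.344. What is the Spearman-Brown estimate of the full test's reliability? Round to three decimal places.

0.512

The full test is twice the length of either half (n = 2).
r_full = 2(0.344) / (1 + 0.344)
       = 0.6880 / 1.3440 = 0.5119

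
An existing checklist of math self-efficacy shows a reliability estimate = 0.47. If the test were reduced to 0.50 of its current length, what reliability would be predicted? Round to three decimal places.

0.307

Apply the Spearman-Brown prophecy formula, r' = nr / [1 + (n − 1)r]:
r_new = (0.5 × 0.47) / (1 + (0.5 − 1) × 0.47)
r_new = 0.2350 / 0.7650 ≈ 0.3072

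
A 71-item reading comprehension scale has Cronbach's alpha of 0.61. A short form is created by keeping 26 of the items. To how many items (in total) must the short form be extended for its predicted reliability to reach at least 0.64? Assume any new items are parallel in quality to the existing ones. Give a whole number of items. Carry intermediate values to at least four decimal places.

First, r for the 26-item form: n = 26/71 = 0.3662, so r_26 = 0.3662·0.61/(1 + (0.3662 − 1)·0.61) = 0.3642
Length factor from the short form to reach 0.64: n' = 0.64(1 − 0.3642) / [0.3642(1 − 0.64)] ≈ 3.1035
Total items = 3.1035 × 26 = 80.69, rounded up to 81.

81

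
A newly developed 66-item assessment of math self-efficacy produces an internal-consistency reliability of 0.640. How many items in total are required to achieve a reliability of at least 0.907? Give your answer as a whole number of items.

363

Spearman-Brown solved for the length factor n:
n = r*(1 − r) / [ r (1 − r*) ]
n = [0.907 × 0.360] / [0.640 × 0.093]
n = 0.326520 / 0.059520 ≈ 5.4859
So the test needs 5.4859 × 66 ≈ 362.07 items; rounding up, 363.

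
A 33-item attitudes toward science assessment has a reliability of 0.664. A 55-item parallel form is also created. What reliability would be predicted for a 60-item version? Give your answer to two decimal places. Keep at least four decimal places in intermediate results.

The 55-item form is not needed; work directly from the 33-item form with n = 60/33 = 1.8182.
r_{60} = n·r / (1 + (n − 1)·r) = 1.2073 / 1.5433 ≈ 0.7823

0.78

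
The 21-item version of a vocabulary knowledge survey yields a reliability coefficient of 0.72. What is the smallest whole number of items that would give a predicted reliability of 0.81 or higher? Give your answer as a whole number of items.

35

n = 0.81(1 − 0.72) / [0.72(1 − 0.81)]
  = 0.2268 / 0.1368 = 1.6579
So the test needs 1.6579 × 21 ≈ 34.82 items; rounding up, 35.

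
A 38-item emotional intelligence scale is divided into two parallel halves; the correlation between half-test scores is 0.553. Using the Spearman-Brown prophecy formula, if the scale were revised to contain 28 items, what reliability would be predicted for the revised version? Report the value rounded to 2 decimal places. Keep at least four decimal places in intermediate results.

Full-test reliability from the split-half r: r_full = 2(0.553)/(1 + 0.553) = 0.7122
Then adjust to 28 items: n = 28/38 = 0.7368
r_new = n·r_full / (1 + (n − 1)·r_full) = 0.5247 / 0.8125 ≈ 0.6458

0.65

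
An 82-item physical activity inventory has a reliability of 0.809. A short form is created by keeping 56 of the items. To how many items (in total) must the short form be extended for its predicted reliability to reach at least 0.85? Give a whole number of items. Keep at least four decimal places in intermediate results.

110

Short-form reliability: n = 56/82 = 0.6829; r_56 = n·r/(1+(n−1)r) ≈ 0.7431
Then solve for n' with r_old = 0.7431, r_target = 0.85: n' = 0.85(1 − 0.7431)/[0.7431(1 − 0.85)] = 1.9590
Items = 1.9590 × 56 ≈ 109.70 → 110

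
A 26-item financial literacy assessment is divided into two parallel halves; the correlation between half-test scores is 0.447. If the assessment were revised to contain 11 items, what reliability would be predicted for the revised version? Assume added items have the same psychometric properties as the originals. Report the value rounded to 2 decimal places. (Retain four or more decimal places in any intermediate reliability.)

Spearman-Brown correction (n = 2): r_full = 2·0.447/(1 + 0.447) = 0.6178
Length factor from 26 to 11 items: n = 11/26 = 0.4231
r_new = n·r_full / (1 + (n − 1)·r_full) = 0.2614 / 0.6436 ≈ 0.4062

0.41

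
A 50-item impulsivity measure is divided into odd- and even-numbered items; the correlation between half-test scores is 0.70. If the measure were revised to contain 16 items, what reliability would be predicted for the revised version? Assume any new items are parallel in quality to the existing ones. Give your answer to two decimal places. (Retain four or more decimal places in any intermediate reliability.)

Full-test reliability from the split-half r: r_full = 2(0.70)/(1 + 0.70) = 0.8235
Length factor from 50 to 16 items: n = 16/50 = 0.3200
r_new = n·r_full / (1 + (n − 1)·r_full) = 0.2635 / 0.4400 ≈ 0.5989

0.60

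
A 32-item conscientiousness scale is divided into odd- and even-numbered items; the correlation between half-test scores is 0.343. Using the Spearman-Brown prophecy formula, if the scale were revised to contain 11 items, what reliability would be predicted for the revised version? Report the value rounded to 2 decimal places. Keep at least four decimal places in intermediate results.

0.26

Spearman-Brown correction (n = 2): r_full = 2·0.343/(1 + 0.343) = 0.5108
Then adjust to 11 items: n = 11/32 = 0.3438
r_new = n·r_full / (1 + (n − 1)·r_full) = 0.1756 / 0.6648 ≈ 0.2641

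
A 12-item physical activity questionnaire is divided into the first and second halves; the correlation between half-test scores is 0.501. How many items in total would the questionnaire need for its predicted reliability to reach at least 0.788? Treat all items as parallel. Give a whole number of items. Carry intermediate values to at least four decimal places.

r_full = 2(0.501)/(1 + 0.501) = 0.6676
Solve Spearman-Brown for n: n = 0.788(1 − 0.6676) / [0.6676(1 − 0.788)] = 1.8507
Items = 1.8507 × 12 ≈ 22.21 → 23

23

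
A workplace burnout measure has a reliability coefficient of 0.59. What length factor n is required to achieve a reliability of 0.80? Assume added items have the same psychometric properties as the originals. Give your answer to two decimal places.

Rearranging the Spearman-Brown formula for n,
n = r_target (1 − r_old) / [ r_old (1 − r_target) ]
n = [0.80 × 0.41] / [0.59 × 0.20]
n = 0.3280 / 0.1180 ≈ 2.7797

2.78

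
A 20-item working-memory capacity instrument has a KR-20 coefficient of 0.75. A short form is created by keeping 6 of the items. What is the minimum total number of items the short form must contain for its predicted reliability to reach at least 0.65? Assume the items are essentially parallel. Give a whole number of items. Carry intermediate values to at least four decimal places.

First, r for the 6-item form: n = 6/20 = 0.3000, so r_6 = 0.3000·0.75/(1 + (0.3000 − 1)·0.75) = 0.4737
Length factor from the short form to reach 0.65: n' = 0.65(1 − 0.4737) / [0.4737(1 − 0.65)] ≈ 2.0634
Items = 2.0634 × 6 ≈ 12.38 → 13

13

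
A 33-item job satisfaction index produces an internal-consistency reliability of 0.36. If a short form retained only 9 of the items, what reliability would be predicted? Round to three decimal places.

Length ratio n = 9/33 = 0.2727
r_new = (0.2727 × 0.36) / (1 + (0.2727 − 1) × 0.36)
r_new = 0.0982 / 0.7382 ≈ 0.1330

0.133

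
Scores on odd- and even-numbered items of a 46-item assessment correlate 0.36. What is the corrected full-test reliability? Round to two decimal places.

0.53

The full test is twice the length of either half (n = 2).
r_full = 2r_hh / (1 + r_hh) = 2 × 0.36 / (1 + 0.36)
       = 0.7200 / 1.3600 = 0.5294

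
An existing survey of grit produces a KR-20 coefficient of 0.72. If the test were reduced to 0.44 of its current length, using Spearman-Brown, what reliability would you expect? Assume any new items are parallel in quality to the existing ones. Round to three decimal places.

0.531

Apply the Spearman-Brown prophecy formula, r' = nr / [1 + (n − 1)r]:
r_new = 0.44·0.72 / [1 + (0.44 − 1)·0.72]
r_new = 0.3168 / 0.5968 ≈ 0.5308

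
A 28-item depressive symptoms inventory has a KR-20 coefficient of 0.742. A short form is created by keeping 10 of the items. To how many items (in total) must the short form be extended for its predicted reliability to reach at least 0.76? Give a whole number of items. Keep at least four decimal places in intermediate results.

Short-form reliability: n = 10/28 = 0.3571; r_10 = n·r/(1+(n−1)r) ≈ 0.5067
Then solve for n' with r_old = 0.5067, r_target = 0.76: n' = 0.76(1 − 0.5067)/[0.5067(1 − 0.76)] = 3.0829
Total items = 3.0829 × 10 = 30.83, rounded up to 31.

31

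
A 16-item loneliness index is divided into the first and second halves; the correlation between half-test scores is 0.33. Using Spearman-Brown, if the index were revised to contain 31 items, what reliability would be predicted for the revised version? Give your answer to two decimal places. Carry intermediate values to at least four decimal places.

Full-test reliability from the split-half r: r_full = 2(0.33)/(1 + 0.33) = 0.4962
Length factor from 16 to 31 items: n = 31/16 = 1.9375
r_new = n·r_full / (1 + (n − 1)·r_full) = 0.9614 / 1.4652 ≈ 0.6562

0.66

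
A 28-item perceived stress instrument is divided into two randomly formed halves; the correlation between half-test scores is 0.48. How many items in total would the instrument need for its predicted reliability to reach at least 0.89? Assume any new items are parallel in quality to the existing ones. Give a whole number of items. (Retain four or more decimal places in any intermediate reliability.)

123

r_full = 2(0.48)/(1 + 0.48) = 0.6486
n = r_tgt(1 − r_full) / [r_full(1 − r_tgt)] = 0.89 × 0.3514 / (0.6486 × 0.11) ≈ 4.3835
Items = 4.3835 × 28 ≈ 122.74 → 123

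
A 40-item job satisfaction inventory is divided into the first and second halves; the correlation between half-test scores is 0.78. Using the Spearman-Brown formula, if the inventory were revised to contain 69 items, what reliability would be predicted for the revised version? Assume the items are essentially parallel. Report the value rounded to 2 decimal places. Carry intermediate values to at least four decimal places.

Full-test reliability from the split-half r: r_full = 2(0.78)/(1 + 0.78) = 0.8764
Then adjust to 69 items: n = 69/40 = 1.7250
r_new = n·r_full / (1 + (n − 1)·r_full) = 1.5118 / 1.6354 ≈ 0.9244

0.92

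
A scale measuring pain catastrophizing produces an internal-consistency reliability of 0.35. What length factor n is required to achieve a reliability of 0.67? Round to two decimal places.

n = 0.67(1 − 0.35) / [0.35(1 − 0.67)]
n = 0.4355 / 0.1155 ≈ 3.7706

3.77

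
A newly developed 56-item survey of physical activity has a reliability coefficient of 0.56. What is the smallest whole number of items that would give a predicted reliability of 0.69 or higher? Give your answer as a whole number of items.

98

Rearranging the Spearman-Brown formula for n,
n = r*(1 − r) / [ r (1 − r*) ]
n = [0.69 × 0.44] / [0.56 × 0.31]
  = 0.3036 / 0.1736 = 1.7488
1.7488 × 56 = 97.93 → 98 items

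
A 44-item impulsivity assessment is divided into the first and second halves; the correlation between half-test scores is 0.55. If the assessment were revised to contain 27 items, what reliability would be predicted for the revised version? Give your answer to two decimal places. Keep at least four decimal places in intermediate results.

Spearman-Brown correction (n = 2): r_full = 2·0.55/(1 + 0.55) = 0.7097
Length factor from 44 to 27 items: n = 27/44 = 0.6136
r_new = n·r_full / (1 + (n − 1)·r_full) = 0.4355 / 0.7258 ≈ 0.6000

0.60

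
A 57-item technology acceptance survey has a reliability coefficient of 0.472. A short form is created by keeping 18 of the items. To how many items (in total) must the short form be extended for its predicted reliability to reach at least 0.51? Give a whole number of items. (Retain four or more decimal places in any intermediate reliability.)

67

Short-form reliability: n = 18/57 = 0.3158; r_18 = n·r/(1+(n−1)r) ≈ 0.2202
Then solve for n' with r_old = 0.2202, r_target = 0.51: n' = 0.51(1 − 0.2202)/[0.2202(1 − 0.51)] = 3.6859
Items = 3.6859 × 18 ≈ 66.35 → 67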